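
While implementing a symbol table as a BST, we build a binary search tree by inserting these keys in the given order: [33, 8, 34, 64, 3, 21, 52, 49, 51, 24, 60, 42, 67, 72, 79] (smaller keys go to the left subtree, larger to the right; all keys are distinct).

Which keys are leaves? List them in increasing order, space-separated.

3 24 42 51 60 79

Resulting structure (node: left, right):
  33: L=8, R=34
  8: L=3, R=21
  34: L=–, R=64
  64: L=52, R=67
  3: L=–, R=–
  21: L=–, R=24
  52: L=49, R=60
  49: L=42, R=51
  51: L=–, R=–
  24: L=–, R=–
  60: L=–, R=–
  42: L=–, R=–
  67: L=–, R=72
  72: L=–, R=79
  79: L=–, R=–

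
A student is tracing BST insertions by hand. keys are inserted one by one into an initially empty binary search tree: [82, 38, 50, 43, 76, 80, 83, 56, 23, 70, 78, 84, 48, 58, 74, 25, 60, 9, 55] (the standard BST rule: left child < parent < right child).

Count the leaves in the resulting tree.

8

82: root
38: left child of 82 (depth 1)
50: right child of 38 (depth 2)
43: left child of 50 (depth 3)
76: right child of 50 (depth 3)
80: right child of 76 (depth 4)
83: right child of 82 (depth 1)
56: left child of 76 (depth 4)
23: left child of 38 (depth 2)
70: right child of 56 (depth 5)
78: left child of 80 (depth 5)
84: right child of 83 (depth 2)
48: right child of 43 (depth 4)
58: left child of 70 (depth 6)
74: right child of 70 (depth 6)
25: right child of 23 (depth 3)
60: right child of 58 (depth 7)
9: left child of 23 (depth 3)
55: left child of 56 (depth 5)

Leaves: 9, 25, 48, 55, 60, 74, 78, 84 — 8 in total.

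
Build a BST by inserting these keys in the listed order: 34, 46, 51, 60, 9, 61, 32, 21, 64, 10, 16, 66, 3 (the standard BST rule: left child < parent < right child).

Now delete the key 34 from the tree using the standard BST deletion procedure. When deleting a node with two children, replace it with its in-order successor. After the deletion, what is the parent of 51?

Insert 34: tree is empty, so 34 becomes the root.
Insert 46: 46 > 34 → go right. Place as right child of 34.
Insert 51: 51 > 34 → go right; 51 > 46 → go right. Place as right child of 46.
Insert 60: 60 > 34 → go right; 60 > 46 → go right; 60 > 51 → go right. Place as right child of 51.
Insert 9: 9 < 34 → go left. Place as left child of 34.
Insert 61: 61 > 34 → go right; 61 > 46 → go right; 61 > 51 → go right; 61 > 60 → go right. Place as right child of 60.
Insert 32: 32 < 34 → go left; 32 > 9 → go right. Place as right child of 9.
Insert 21: 21 < 34 → go left; 21 > 9 → go right; 21 < 32 → go left. Place as left child of 32.
Insert 64: 64 > 34 → go right; 64 > 46 → go right; 64 > 51 → go right; 64 > 60 → go right; 64 > 61 → go right. Place as right child of 61.
Insert 10: 10 < 34 → go left; 10 > 9 → go right; 10 < 32 → go left; 10 < 21 → go left. Place as left child of 21.
Insert 16: 16 < 34 → go left; 16 > 9 → go right; 16 < 32 → go left; 16 < 21 → go left; 16 > 10 → go right. Place as right child of 10.
Insert 66: 66 > 34 → go right; 66 > 46 → go right; 66 > 51 → go right; 66 > 60 → go right; 66 > 61 → go right; 66 > 64 → go right. Place as right child of 64.
Insert 3: 3 < 34 → go left; 3 < 9 → go left. Place as left child of 9.

Delete 34 (two children — replace with in-order successor).
After deletion, 51's parent is 46.

46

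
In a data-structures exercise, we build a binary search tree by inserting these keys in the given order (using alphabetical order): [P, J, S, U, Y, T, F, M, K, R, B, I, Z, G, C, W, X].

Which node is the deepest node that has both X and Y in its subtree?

Insert P: tree is empty, so P becomes the root.
Insert J: J < P → go left. Place as left child of P.
Insert S: S > P → go right. Place as right child of P.
Insert U: U > P → go right; U > S → go right. Place as right child of S.
Insert Y: Y > P → go right; Y > S → go right; Y > U → go right. Place as right child of U.
Insert T: T > P → go right; T > S → go right; T < U → go left. Place as left child of U.
Insert F: F < P → go left; F < J → go left. Place as left child of J.
Insert M: M < P → go left; M > J → go right. Place as right child of J.
Insert K: K < P → go left; K > J → go right; K < M → go left. Place as left child of M.
Insert R: R > P → go right; R < S → go left. Place as left child of S.
Insert B: B < P → go left; B < J → go left; B < F → go left. Place as left child of F.
Insert I: I < P → go left; I < J → go left; I > F → go right. Place as right child of F.
Insert Z: Z > P → go right; Z > S → go right; Z > U → go right; Z > Y → go right. Place as right child of Y.
Insert G: G < P → go left; G < J → go left; G > F → go right; G < I → go left. Place as left child of I.
Insert C: C < P → go left; C < J → go left; C < F → go left; C > B → go right. Place as right child of B.
Insert W: W > P → go right; W > S → go right; W > U → go right; W < Y → go left. Place as left child of Y.
Insert X: X > P → go right; X > S → go right; X > U → go right; X < Y → go left; X > W → go right. Place as right child of W.

Path to X: P → S → U → Y → W → X
Path to Y: P → S → U → Y
Y lies on both paths and is an ancestor of the other node.

Y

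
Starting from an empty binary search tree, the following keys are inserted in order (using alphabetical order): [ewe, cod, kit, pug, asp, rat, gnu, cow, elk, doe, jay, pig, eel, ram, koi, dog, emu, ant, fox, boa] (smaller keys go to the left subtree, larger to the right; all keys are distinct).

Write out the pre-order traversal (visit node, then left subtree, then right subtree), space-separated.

ewe cod asp ant boa cow elk doe eel dog emu kit gnu fox jay pug pig koi rat ram

Insert ewe: tree is empty, so ewe becomes the root.
Insert cod: cod < ewe → go left. Place as left child of ewe.
Insert kit: kit > ewe → go right. Place as right child of ewe.
Insert pug: pug > ewe → go right; pug > kit → go right. Place as right child of kit.
Insert asp: asp < ewe → go left; asp < cod → go left. Place as left child of cod.
Insert rat: rat > ewe → go right; rat > kit → go right; rat > pug → go right. Place as right child of pug.
Insert gnu: gnu > ewe → go right; gnu < kit → go left. Place as left child of kit.
Insert cow: cow < ewe → go left; cow > cod → go right. Place as right child of cod.
Insert elk: elk < ewe → go left; elk > cod → go right; elk > cow → go right. Place as right child of cow.
Insert doe: doe < ewe → go left; doe > cod → go right; doe > cow → go right; doe < elk → go left. Place as left child of elk.
Insert jay: jay > ewe → go right; jay < kit → go left; jay > gnu → go right. Place as right child of gnu.
Insert pig: pig > ewe → go right; pig > kit → go right; pig < pug → go left. Place as left child of pug.
Insert eel: eel < ewe → go left; eel > cod → go right; eel > cow → go right; eel < elk → go left; eel > doe → go right. Place as right child of doe.
Insert ram: ram > ewe → go right; ram > kit → go right; ram > pug → go right; ram < rat → go left. Place as left child of rat.
Insert koi: koi > ewe → go right; koi > kit → go right; koi < pug → go left; koi < pig → go left. Place as left child of pig.
Insert dog: dog < ewe → go left; dog > cod → go right; dog > cow → go right; dog < elk → go left; dog > doe → go right; dog < eel → go left. Place as left child of eel.
Insert emu: emu < ewe → go left; emu > cod → go right; emu > cow → go right; emu > elk → go right. Place as right child of elk.
Insert ant: ant < ewe → go left; ant < cod → go left; ant < asp → go left. Place as left child of asp.
Insert fox: fox > ewe → go right; fox < kit → go left; fox < gnu → go left. Place as left child of gnu.
Insert boa: boa < ewe → go left; boa < cod → go left; boa > asp → go right. Place as right child of asp.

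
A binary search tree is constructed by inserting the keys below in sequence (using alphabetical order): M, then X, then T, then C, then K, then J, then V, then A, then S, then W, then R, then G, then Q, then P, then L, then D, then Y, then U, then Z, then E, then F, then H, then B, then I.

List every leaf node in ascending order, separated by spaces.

B F I L P U W Z

Resulting structure (node: left, right):
  M: L=C, R=X
  X: L=T, R=Y
  T: L=S, R=V
  C: L=A, R=K
  K: L=J, R=L
  J: L=G, R=–
  V: L=U, R=W
  A: L=–, R=B
  S: L=R, R=–
  W: L=–, R=–
  R: L=Q, R=–
  G: L=D, R=H
  Q: L=P, R=–
  P: L=–, R=–
  L: L=–, R=–
  D: L=–, R=E
  Y: L=–, R=Z
  U: L=–, R=–
  Z: L=–, R=–
  E: L=–, R=F
  F: L=–, R=–
  H: L=–, R=I
  B: L=–, R=–
  I: L=–, R=–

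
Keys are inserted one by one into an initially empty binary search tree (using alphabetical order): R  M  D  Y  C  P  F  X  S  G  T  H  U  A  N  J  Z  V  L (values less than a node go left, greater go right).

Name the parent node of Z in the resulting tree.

Y

R: root
M: left child of R (depth 1)
D: left child of M (depth 2)
Y: right child of R (depth 1)
C: left child of D (depth 3)
P: right child of M (depth 2)
F: right child of D (depth 3)
X: left child of Y (depth 2)
S: left child of X (depth 3)
G: right child of F (depth 4)
T: right child of S (depth 4)
H: right child of G (depth 5)
U: right child of T (depth 5)
A: left child of C (depth 4)
N: left child of P (depth 3)
J: right child of H (depth 6)
Z: right child of Y (depth 2)
V: right child of U (depth 6)
L: right child of J (depth 7)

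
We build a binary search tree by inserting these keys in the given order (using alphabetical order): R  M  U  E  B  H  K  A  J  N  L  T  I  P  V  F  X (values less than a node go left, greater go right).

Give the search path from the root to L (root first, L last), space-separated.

Insert R: tree is empty, so R becomes the root.
Insert M: M < R → go left. Place as left child of R.
Insert U: U > R → go right. Place as right child of R.
Insert E: E < R → go left; E < M → go left. Place as left child of M.
Insert B: B < R → go left; B < M → go left; B < E → go left. Place as left child of E.
Insert H: H < R → go left; H < M → go left; H > E → go right. Place as right child of E.
Insert K: K < R → go left; K < M → go left; K > E → go right; K > H → go right. Place as right child of H.
Insert A: A < R → go left; A < M → go left; A < E → go left; A < B → go left. Place as left child of B.
Insert J: J < R → go left; J < M → go left; J > E → go right; J > H → go right; J < K → go left. Place as left child of K.
Insert N: N < R → go left; N > M → go right. Place as right child of M.
Insert L: L < R → go left; L < M → go left; L > E → go right; L > H → go right; L > K → go right. Place as right child of K.
Insert T: T > R → go right; T < U → go left. Place as left child of U.
Insert I: I < R → go left; I < M → go left; I > E → go right; I > H → go right; I < K → go left; I < J → go left. Place as left child of J.
Insert P: P < R → go left; P > M → go right; P > N → go right. Place as right child of N.
Insert V: V > R → go right; V > U → go right. Place as right child of U.
Insert F: F < R → go left; F < M → go left; F > E → go right; F < H → go left. Place as left child of H.
Insert X: X > R → go right; X > U → go right; X > V → go right. Place as right child of V.

R M E H K L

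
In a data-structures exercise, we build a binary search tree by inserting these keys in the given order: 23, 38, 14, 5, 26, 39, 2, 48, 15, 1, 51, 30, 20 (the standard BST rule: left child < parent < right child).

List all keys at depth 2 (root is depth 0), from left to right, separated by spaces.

Insert 23: tree is empty, so 23 becomes the root.
Insert 38: 38 > 23 → go right. Place as right child of 23.
Insert 14: 14 < 23 → go left. Place as left child of 23.
Insert 5: 5 < 23 → go left; 5 < 14 → go left. Place as left child of 14.
Insert 26: 26 > 23 → go right; 26 < 38 → go left. Place as left child of 38.
Insert 39: 39 > 23 → go right; 39 > 38 → go right. Place as right child of 38.
Insert 2: 2 < 23 → go left; 2 < 14 → go left; 2 < 5 → go left. Place as left child of 5.
Insert 48: 48 > 23 → go right; 48 > 38 → go right; 48 > 39 → go right. Place as right child of 39.
Insert 15: 15 < 23 → go left; 15 > 14 → go right. Place as right child of 14.
Insert 1: 1 < 23 → go left; 1 < 14 → go left; 1 < 5 → go left; 1 < 2 → go left. Place as left child of 2.
Insert 51: 51 > 23 → go right; 51 > 38 → go right; 51 > 39 → go right; 51 > 48 → go right. Place as right child of 48.
Insert 30: 30 > 23 → go right; 30 < 38 → go left; 30 > 26 → go right. Place as right child of 26.
Insert 20: 20 < 23 → go left; 20 > 14 → go right; 20 > 15 → go right. Place as right child of 15.

5 15 26 39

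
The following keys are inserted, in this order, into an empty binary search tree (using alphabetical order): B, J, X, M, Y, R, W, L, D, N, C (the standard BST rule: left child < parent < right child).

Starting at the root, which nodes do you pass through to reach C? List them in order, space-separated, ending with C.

B J D C

Insert B: tree is empty, so B becomes the root.
Insert J: J > B → go right. Place as right child of B.
Insert X: X > B → go right; X > J → go right. Place as right child of J.
Insert M: M > B → go right; M > J → go right; M < X → go left. Place as left child of X.
Insert Y: Y > B → go right; Y > J → go right; Y > X → go right. Place as right child of X.
Insert R: R > B → go right; R > J → go right; R < X → go left; R > M → go right. Place as right child of M.
Insert W: W > B → go right; W > J → go right; W < X → go left; W > M → go right; W > R → go right. Place as right child of R.
Insert L: L > B → go right; L > J → go right; L < X → go left; L < M → go left. Place as left child of M.
Insert D: D > B → go right; D < J → go left. Place as left child of J.
Insert N: N > B → go right; N > J → go right; N < X → go left; N > M → go right; N < R → go left. Place as left child of R.
Insert C: C > B → go right; C < J → go left; C < D → go left. Place as left child of D.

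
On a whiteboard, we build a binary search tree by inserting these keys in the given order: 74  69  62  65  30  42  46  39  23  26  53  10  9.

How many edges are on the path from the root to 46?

74: root
69: left child of 74 (depth 1)
62: left child of 69 (depth 2)
65: right child of 62 (depth 3)
30: left child of 62 (depth 3)
42: right child of 30 (depth 4)
46: right child of 42 (depth 5)
39: left child of 42 (depth 5)
23: left child of 30 (depth 4)
26: right child of 23 (depth 5)
53: right child of 46 (depth 6)
10: left child of 23 (depth 5)
9: left child of 10 (depth 6)

Path to 46: 74 → 69 → 62 → 30 → 42 → 46, which is 5 edges.

5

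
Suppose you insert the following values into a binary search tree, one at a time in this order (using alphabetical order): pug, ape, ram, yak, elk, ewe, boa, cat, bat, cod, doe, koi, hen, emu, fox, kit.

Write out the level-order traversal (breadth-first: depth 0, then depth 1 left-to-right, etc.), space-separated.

Resulting structure (node: left, right):
  pug: L=ape, R=ram
  ape: L=–, R=elk
  ram: L=–, R=yak
  yak: L=–, R=–
  elk: L=boa, R=ewe
  ewe: L=emu, R=koi
  boa: L=bat, R=cat
  cat: L=–, R=cod
  bat: L=–, R=–
  cod: L=–, R=doe
  doe: L=–, R=–
  koi: L=hen, R=–
  hen: L=fox, R=kit
  emu: L=–, R=–
  fox: L=–, R=–
  kit: L=–, R=–

pug ape ram elk yak boa ewe bat cat emu koi cod hen doe fox kit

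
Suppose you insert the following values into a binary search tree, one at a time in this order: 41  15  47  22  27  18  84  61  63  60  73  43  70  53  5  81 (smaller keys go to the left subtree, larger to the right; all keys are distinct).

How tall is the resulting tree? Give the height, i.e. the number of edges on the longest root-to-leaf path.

Resulting structure (node: left, right):
  41: L=15, R=47
  15: L=5, R=22
  47: L=43, R=84
  22: L=18, R=27
  27: L=–, R=–
  18: L=–, R=–
  84: L=61, R=–
  61: L=60, R=63
  63: L=–, R=73
  60: L=53, R=–
  73: L=70, R=81
  43: L=–, R=–
  70: L=–, R=–
  53: L=–, R=–
  5: L=–, R=–
  81: L=–, R=–

The deepest node is 70 at depth 6.

6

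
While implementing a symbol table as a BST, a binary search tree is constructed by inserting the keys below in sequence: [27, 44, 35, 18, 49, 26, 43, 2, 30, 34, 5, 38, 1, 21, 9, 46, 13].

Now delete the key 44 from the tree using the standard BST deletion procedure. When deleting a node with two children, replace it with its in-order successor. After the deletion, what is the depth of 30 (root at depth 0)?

27: root
44: right child of 27 (depth 1)
35: left child of 44 (depth 2)
18: left child of 27 (depth 1)
49: right child of 44 (depth 2)
26: right child of 18 (depth 2)
43: right child of 35 (depth 3)
2: left child of 18 (depth 2)
30: left child of 35 (depth 3)
34: right child of 30 (depth 4)
5: right child of 2 (depth 3)
38: left child of 43 (depth 4)
1: left child of 2 (depth 3)
21: left child of 26 (depth 3)
9: right child of 5 (depth 4)
46: left child of 49 (depth 3)
13: right child of 9 (depth 5)

Delete 44 (two children — replace with in-order successor).
After deletion, path to 30: 27 → 46 → 35 → 30.

3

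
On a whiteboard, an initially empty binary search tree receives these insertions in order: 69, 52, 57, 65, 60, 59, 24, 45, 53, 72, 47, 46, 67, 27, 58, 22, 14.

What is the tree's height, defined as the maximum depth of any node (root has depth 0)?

6

69: root
52: left child of 69 (depth 1)
57: right child of 52 (depth 2)
65: right child of 57 (depth 3)
60: left child of 65 (depth 4)
59: left child of 60 (depth 5)
24: left child of 52 (depth 2)
45: right child of 24 (depth 3)
53: left child of 57 (depth 3)
72: right child of 69 (depth 1)
47: right child of 45 (depth 4)
46: left child of 47 (depth 5)
67: right child of 65 (depth 4)
27: left child of 45 (depth 4)
58: left child of 59 (depth 6)
22: left child of 24 (depth 3)
14: left child of 22 (depth 4)

The deepest node is 58 at depth 6.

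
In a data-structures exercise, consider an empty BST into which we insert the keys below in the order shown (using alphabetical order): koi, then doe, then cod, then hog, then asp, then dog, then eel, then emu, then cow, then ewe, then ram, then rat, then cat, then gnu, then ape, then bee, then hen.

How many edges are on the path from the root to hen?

Insert koi: tree is empty, so koi becomes the root.
Insert doe: doe < koi → go left. Place as left child of koi.
Insert cod: cod < koi → go left; cod < doe → go left. Place as left child of doe.
Insert hog: hog < koi → go left; hog > doe → go right. Place as right child of doe.
Insert asp: asp < koi → go left; asp < doe → go left; asp < cod → go left. Place as left child of cod.
Insert dog: dog < koi → go left; dog > doe → go right; dog < hog → go left. Place as left child of hog.
Insert eel: eel < koi → go left; eel > doe → go right; eel < hog → go left; eel > dog → go right. Place as right child of dog.
Insert emu: emu < koi → go left; emu > doe → go right; emu < hog → go left; emu > dog → go right; emu > eel → go right. Place as right child of eel.
Insert cow: cow < koi → go left; cow < doe → go left; cow > cod → go right. Place as right child of cod.
Insert ewe: ewe < koi → go left; ewe > doe → go right; ewe < hog → go left; ewe > dog → go right; ewe > eel → go right; ewe > emu → go right. Place as right child of emu.
Insert ram: ram > koi → go right. Place as right child of koi.
Insert rat: rat > koi → go right; rat > ram → go right. Place as right child of ram.
Insert cat: cat < koi → go left; cat < doe → go left; cat < cod → go left; cat > asp → go right. Place as right child of asp.
Insert gnu: gnu < koi → go left; gnu > doe → go right; gnu < hog → go left; gnu > dog → go right; gnu > eel → go right; gnu > emu → go right; gnu > ewe → go right. Place as right child of ewe.
Insert ape: ape < koi → go left; ape < doe → go left; ape < cod → go left; ape < asp → go left. Place as left child of asp.
Insert bee: bee < koi → go left; bee < doe → go left; bee < cod → go left; bee > asp → go right; bee < cat → go left. Place as left child of cat.
Insert hen: hen < koi → go left; hen > doe → go right; hen < hog → go left; hen > dog → go right; hen > eel → go right; hen > emu → go right; hen > ewe → go right; hen > gnu → go right. Place as right child of gnu.

Path to hen: koi → doe → hog → dog → eel → emu → ewe → gnu → hen, which is 8 edges.

8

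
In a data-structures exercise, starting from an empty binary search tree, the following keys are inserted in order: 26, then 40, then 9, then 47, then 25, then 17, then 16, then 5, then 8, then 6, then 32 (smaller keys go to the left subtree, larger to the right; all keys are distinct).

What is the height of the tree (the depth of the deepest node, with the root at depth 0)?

Insert 26: tree is empty, so 26 becomes the root.
Insert 40: 40 > 26 → go right. Place as right child of 26.
Insert 9: 9 < 26 → go left. Place as left child of 26.
Insert 47: 47 > 26 → go right; 47 > 40 → go right. Place as right child of 40.
Insert 25: 25 < 26 → go left; 25 > 9 → go right. Place as right child of 9.
Insert 17: 17 < 26 → go left; 17 > 9 → go right; 17 < 25 → go left. Place as left child of 25.
Insert 16: 16 < 26 → go left; 16 > 9 → go right; 16 < 25 → go left; 16 < 17 → go left. Place as left child of 17.
Insert 5: 5 < 26 → go left; 5 < 9 → go left. Place as left child of 9.
Insert 8: 8 < 26 → go left; 8 < 9 → go left; 8 > 5 → go right. Place as right child of 5.
Insert 6: 6 < 26 → go left; 6 < 9 → go left; 6 > 5 → go right; 6 < 8 → go left. Place as left child of 8.
Insert 32: 32 > 26 → go right; 32 < 40 → go left. Place as left child of 40.

The deepest node is 16 at depth 4.

4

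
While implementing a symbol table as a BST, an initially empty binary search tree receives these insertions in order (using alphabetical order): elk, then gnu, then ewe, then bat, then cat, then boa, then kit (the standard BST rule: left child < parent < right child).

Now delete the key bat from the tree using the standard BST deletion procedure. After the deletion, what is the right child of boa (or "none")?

elk: root
gnu: right child of elk (depth 1)
ewe: left child of gnu (depth 2)
bat: left child of elk (depth 1)
cat: right child of bat (depth 2)
boa: left child of cat (depth 3)
kit: right child of gnu (depth 2)

Delete bat (at most one child — splice it out).
After deletion, boa's right child: none.

none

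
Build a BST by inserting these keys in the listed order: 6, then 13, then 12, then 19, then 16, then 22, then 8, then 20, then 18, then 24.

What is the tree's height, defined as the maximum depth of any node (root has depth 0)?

Resulting structure (node: left, right):
  6: L=–, R=13
  13: L=12, R=19
  12: L=8, R=–
  19: L=16, R=22
  16: L=–, R=18
  22: L=20, R=24
  8: L=–, R=–
  20: L=–, R=–
  18: L=–, R=–
  24: L=–, R=–

The deepest node is 20 at depth 4.

4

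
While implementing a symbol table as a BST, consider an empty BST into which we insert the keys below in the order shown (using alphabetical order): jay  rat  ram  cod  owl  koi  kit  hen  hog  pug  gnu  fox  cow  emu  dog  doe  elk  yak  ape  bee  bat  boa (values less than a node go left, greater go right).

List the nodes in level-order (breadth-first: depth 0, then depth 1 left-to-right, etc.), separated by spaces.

jay: root
rat: right child of jay (depth 1)
ram: left child of rat (depth 2)
cod: left child of jay (depth 1)
owl: left child of ram (depth 3)
koi: left child of owl (depth 4)
kit: left child of koi (depth 5)
hen: right child of cod (depth 2)
hog: right child of hen (depth 3)
pug: right child of owl (depth 4)
gnu: left child of hen (depth 3)
fox: left child of gnu (depth 4)
cow: left child of fox (depth 5)
emu: right child of cow (depth 6)
dog: left child of emu (depth 7)
doe: left child of dog (depth 8)
elk: right child of dog (depth 8)
yak: right child of rat (depth 2)
ape: left child of cod (depth 2)
bee: right child of ape (depth 3)
bat: left child of bee (depth 4)
boa: right child of bee (depth 4)

jay cod rat ape hen ram yak bee gnu hog owl bat boa fox koi pug cow kit emu dog doe elk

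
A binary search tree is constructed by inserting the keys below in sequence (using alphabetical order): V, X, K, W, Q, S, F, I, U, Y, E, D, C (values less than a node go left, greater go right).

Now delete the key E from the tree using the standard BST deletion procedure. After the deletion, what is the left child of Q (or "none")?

Insert V: tree is empty, so V becomes the root.
Insert X: X > V → go right. Place as right child of V.
Insert K: K < V → go left. Place as left child of V.
Insert W: W > V → go right; W < X → go left. Place as left child of X.
Insert Q: Q < V → go left; Q > K → go right. Place as right child of K.
Insert S: S < V → go left; S > K → go right; S > Q → go right. Place as right child of Q.
Insert F: F < V → go left; F < K → go left. Place as left child of K.
Insert I: I < V → go left; I < K → go left; I > F → go right. Place as right child of F.
Insert U: U < V → go left; U > K → go right; U > Q → go right; U > S → go right. Place as right child of S.
Insert Y: Y > V → go right; Y > X → go right. Place as right child of X.
Insert E: E < V → go left; E < K → go left; E < F → go left. Place as left child of F.
Insert D: D < V → go left; D < K → go left; D < F → go left; D < E → go left. Place as left child of E.
Insert C: C < V → go left; C < K → go left; C < F → go left; C < E → go left; C < D → go left. Place as left child of D.

Delete E (at most one child — splice it out).
After deletion, Q's left child: none.

none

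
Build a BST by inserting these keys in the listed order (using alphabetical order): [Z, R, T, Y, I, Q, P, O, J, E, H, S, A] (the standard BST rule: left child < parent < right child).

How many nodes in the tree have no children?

5

Z: root
R: left child of Z (depth 1)
T: right child of R (depth 2)
Y: right child of T (depth 3)
I: left child of R (depth 2)
Q: right child of I (depth 3)
P: left child of Q (depth 4)
O: left child of P (depth 5)
J: left child of O (depth 6)
E: left child of I (depth 3)
H: right child of E (depth 4)
S: left child of T (depth 3)
A: left child of E (depth 4)

Leaves: A, H, J, S, Y — 5 in total.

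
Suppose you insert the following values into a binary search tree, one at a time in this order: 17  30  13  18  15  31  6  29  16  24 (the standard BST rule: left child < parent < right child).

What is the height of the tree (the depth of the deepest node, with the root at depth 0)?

Insert 17: tree is empty, so 17 becomes the root.
Insert 30: 30 > 17 → go right. Place as right child of 17.
Insert 13: 13 < 17 → go left. Place as left child of 17.
Insert 18: 18 > 17 → go right; 18 < 30 → go left. Place as left child of 30.
Insert 15: 15 < 17 → go left; 15 > 13 → go right. Place as right child of 13.
Insert 31: 31 > 17 → go right; 31 > 30 → go right. Place as right child of 30.
Insert 6: 6 < 17 → go left; 6 < 13 → go left. Place as left child of 13.
Insert 29: 29 > 17 → go right; 29 < 30 → go left; 29 > 18 → go right. Place as right child of 18.
Insert 16: 16 < 17 → go left; 16 > 13 → go right; 16 > 15 → go right. Place as right child of 15.
Insert 24: 24 > 17 → go right; 24 < 30 → go left; 24 > 18 → go right; 24 < 29 → go left. Place as left child of 29.

The deepest node is 24 at depth 4.

4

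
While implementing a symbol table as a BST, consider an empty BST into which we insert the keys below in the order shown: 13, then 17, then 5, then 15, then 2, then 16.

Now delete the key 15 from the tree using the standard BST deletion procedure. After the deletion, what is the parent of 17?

13: root
17: right child of 13 (depth 1)
5: left child of 13 (depth 1)
15: left child of 17 (depth 2)
2: left child of 5 (depth 2)
16: right child of 15 (depth 3)

Delete 15 (at most one child — splice it out).
After deletion, 17's parent is 13.

13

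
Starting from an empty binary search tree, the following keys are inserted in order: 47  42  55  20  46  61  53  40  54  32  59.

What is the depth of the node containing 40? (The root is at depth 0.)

3

47: root
42: left child of 47 (depth 1)
55: right child of 47 (depth 1)
20: left child of 42 (depth 2)
46: right child of 42 (depth 2)
61: right child of 55 (depth 2)
53: left child of 55 (depth 2)
40: right child of 20 (depth 3)
54: right child of 53 (depth 3)
32: left child of 40 (depth 4)
59: left child of 61 (depth 3)

Path to 40: 47 → 42 → 20 → 40, which is 3 edges.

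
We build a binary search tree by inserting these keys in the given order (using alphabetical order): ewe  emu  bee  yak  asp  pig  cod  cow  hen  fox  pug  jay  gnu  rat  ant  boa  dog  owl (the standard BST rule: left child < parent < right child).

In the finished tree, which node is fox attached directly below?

hen

ewe: root
emu: left child of ewe (depth 1)
bee: left child of emu (depth 2)
yak: right child of ewe (depth 1)
asp: left child of bee (depth 3)
pig: left child of yak (depth 2)
cod: right child of bee (depth 3)
cow: right child of cod (depth 4)
hen: left child of pig (depth 3)
fox: left child of hen (depth 4)
pug: right child of pig (depth 3)
jay: right child of hen (depth 4)
gnu: right child of fox (depth 5)
rat: right child of pug (depth 4)
ant: left child of asp (depth 4)
boa: left child of cod (depth 4)
dog: right child of cow (depth 5)
owl: right child of jay (depth 5)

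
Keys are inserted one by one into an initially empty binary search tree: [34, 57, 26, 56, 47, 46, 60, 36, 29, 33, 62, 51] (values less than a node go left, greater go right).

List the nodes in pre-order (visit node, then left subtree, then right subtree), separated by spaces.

34 26 29 33 57 56 47 46 36 51 60 62

34: root
57: right child of 34 (depth 1)
26: left child of 34 (depth 1)
56: left child of 57 (depth 2)
47: left child of 56 (depth 3)
46: left child of 47 (depth 4)
60: right child of 57 (depth 2)
36: left child of 46 (depth 5)
29: right child of 26 (depth 2)
33: right child of 29 (depth 3)
62: right child of 60 (depth 3)
51: right child of 47 (depth 4)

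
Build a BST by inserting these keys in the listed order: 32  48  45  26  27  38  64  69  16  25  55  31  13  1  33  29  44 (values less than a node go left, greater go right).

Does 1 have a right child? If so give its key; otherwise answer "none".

Insert 32: tree is empty, so 32 becomes the root.
Insert 48: 48 > 32 → go right. Place as right child of 32.
Insert 45: 45 > 32 → go right; 45 < 48 → go left. Place as left child of 48.
Insert 26: 26 < 32 → go left. Place as left child of 32.
Insert 27: 27 < 32 → go left; 27 > 26 → go right. Place as right child of 26.
Insert 38: 38 > 32 → go right; 38 < 48 → go left; 38 < 45 → go left. Place as left child of 45.
Insert 64: 64 > 32 → go right; 64 > 48 → go right. Place as right child of 48.
Insert 69: 69 > 32 → go right; 69 > 48 → go right; 69 > 64 → go right. Place as right child of 64.
Insert 16: 16 < 32 → go left; 16 < 26 → go left. Place as left child of 26.
Insert 25: 25 < 32 → go left; 25 < 26 → go left; 25 > 16 → go right. Place as right child of 16.
Insert 55: 55 > 32 → go right; 55 > 48 → go right; 55 < 64 → go left. Place as left child of 64.
Insert 31: 31 < 32 → go left; 31 > 26 → go right; 31 > 27 → go right. Place as right child of 27.
Insert 13: 13 < 32 → go left; 13 < 26 → go left; 13 < 16 → go left. Place as left child of 16.
Insert 1: 1 < 32 → go left; 1 < 26 → go left; 1 < 16 → go left; 1 < 13 → go left. Place as left child of 13.
Insert 33: 33 > 32 → go right; 33 < 48 → go left; 33 < 45 → go left; 33 < 38 → go left. Place as left child of 38.
Insert 29: 29 < 32 → go left; 29 > 26 → go right; 29 > 27 → go right; 29 < 31 → go left. Place as left child of 31.
Insert 44: 44 > 32 → go right; 44 < 48 → go left; 44 < 45 → go left; 44 > 38 → go right. Place as right child of 38.

none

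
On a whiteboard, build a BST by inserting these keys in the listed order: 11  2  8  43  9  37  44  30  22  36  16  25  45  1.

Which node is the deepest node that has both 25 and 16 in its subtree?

22

Resulting structure (node: left, right):
  11: L=2, R=43
  2: L=1, R=8
  8: L=–, R=9
  43: L=37, R=44
  9: L=–, R=–
  37: L=30, R=–
  44: L=–, R=45
  30: L=22, R=36
  22: L=16, R=25
  36: L=–, R=–
  16: L=–, R=–
  25: L=–, R=–
  45: L=–, R=–
  1: L=–, R=–

Path to 25: 11 → 43 → 37 → 30 → 22 → 25
Path to 16: 11 → 43 → 37 → 30 → 22 → 16
The paths share a prefix ending at 22, then split left and right.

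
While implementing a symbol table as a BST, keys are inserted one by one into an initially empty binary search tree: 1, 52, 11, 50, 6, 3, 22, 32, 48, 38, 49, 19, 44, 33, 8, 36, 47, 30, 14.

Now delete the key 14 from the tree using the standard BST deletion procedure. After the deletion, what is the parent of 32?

22

Insert 1: tree is empty, so 1 becomes the root.
Insert 52: 52 > 1 → go right. Place as right child of 1.
Insert 11: 11 > 1 → go right; 11 < 52 → go left. Place as left child of 52.
Insert 50: 50 > 1 → go right; 50 < 52 → go left; 50 > 11 → go right. Place as right child of 11.
Insert 6: 6 > 1 → go right; 6 < 52 → go left; 6 < 11 → go left. Place as left child of 11.
Insert 3: 3 > 1 → go right; 3 < 52 → go left; 3 < 11 → go left; 3 < 6 → go left. Place as left child of 6.
Insert 22: 22 > 1 → go right; 22 < 52 → go left; 22 > 11 → go right; 22 < 50 → go left. Place as left child of 50.
Insert 32: 32 > 1 → go right; 32 < 52 → go left; 32 > 11 → go right; 32 < 50 → go left; 32 > 22 → go right. Place as right child of 22.
Insert 48: 48 > 1 → go right; 48 < 52 → go left; 48 > 11 → go right; 48 < 50 → go left; 48 > 22 → go right; 48 > 32 → go right. Place as right child of 32.
Insert 38: 38 > 1 → go right; 38 < 52 → go left; 38 > 11 → go right; 38 < 50 → go left; 38 > 22 → go right; 38 > 32 → go right; 38 < 48 → go left. Place as left child of 48.
Insert 49: 49 > 1 → go right; 49 < 52 → go left; 49 > 11 → go right; 49 < 50 → go left; 49 > 22 → go right; 49 > 32 → go right; 49 > 48 → go right. Place as right child of 48.
Insert 19: 19 > 1 → go right; 19 < 52 → go left; 19 > 11 → go right; 19 < 50 → go left; 19 < 22 → go left. Place as left child of 22.
Insert 44: 44 > 1 → go right; 44 < 52 → go left; 44 > 11 → go right; 44 < 50 → go left; 44 > 22 → go right; 44 > 32 → go right; 44 < 48 → go left; 44 > 38 → go right. Place as right child of 38.
Insert 33: 33 > 1 → go right; 33 < 52 → go left; 33 > 11 → go right; 33 < 50 → go left; 33 > 22 → go right; 33 > 32 → go right; 33 < 48 → go left; 33 < 38 → go left. Place as left child of 38.
Insert 8: 8 > 1 → go right; 8 < 52 → go left; 8 < 11 → go left; 8 > 6 → go right. Place as right child of 6.
Insert 36: 36 > 1 → go right; 36 < 52 → go left; 36 > 11 → go right; 36 < 50 → go left; 36 > 22 → go right; 36 > 32 → go right; 36 < 48 → go left; 36 < 38 → go left; 36 > 33 → go right. Place as right child of 33.
Insert 47: 47 > 1 → go right; 47 < 52 → go left; 47 > 11 → go right; 47 < 50 → go left; 47 > 22 → go right; 47 > 32 → go right; 47 < 48 → go left; 47 > 38 → go right; 47 > 44 → go right. Place as right child of 44.
Insert 30: 30 > 1 → go right; 30 < 52 → go left; 30 > 11 → go right; 30 < 50 → go left; 30 > 22 → go right; 30 < 32 → go left. Place as left child of 32.
Insert 14: 14 > 1 → go right; 14 < 52 → go left; 14 > 11 → go right; 14 < 50 → go left; 14 < 22 → go left; 14 < 19 → go left. Place as left child of 19.

Delete 14 (at most one child — splice it out).
After deletion, 32's parent is 22.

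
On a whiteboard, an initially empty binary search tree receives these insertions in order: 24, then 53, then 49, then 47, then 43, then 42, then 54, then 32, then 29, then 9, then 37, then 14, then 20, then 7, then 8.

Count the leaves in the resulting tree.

24: root
53: right child of 24 (depth 1)
49: left child of 53 (depth 2)
47: left child of 49 (depth 3)
43: left child of 47 (depth 4)
42: left child of 43 (depth 5)
54: right child of 53 (depth 2)
32: left child of 42 (depth 6)
29: left child of 32 (depth 7)
9: left child of 24 (depth 1)
37: right child of 32 (depth 7)
14: right child of 9 (depth 2)
20: right child of 14 (depth 3)
7: left child of 9 (depth 2)
8: right child of 7 (depth 3)

Leaves: 8, 20, 29, 37, 54 — 5 in total.

5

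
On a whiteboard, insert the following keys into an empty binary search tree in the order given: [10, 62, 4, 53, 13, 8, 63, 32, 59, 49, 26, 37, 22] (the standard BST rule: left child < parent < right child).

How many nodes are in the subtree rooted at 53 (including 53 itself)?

Resulting structure (node: left, right):
  10: L=4, R=62
  62: L=53, R=63
  4: L=–, R=8
  53: L=13, R=59
  13: L=–, R=32
  8: L=–, R=–
  63: L=–, R=–
  32: L=26, R=49
  59: L=–, R=–
  49: L=37, R=–
  26: L=22, R=–
  37: L=–, R=–
  22: L=–, R=–

Subtree rooted at 53 contains: 53, 13, 32, 26, 22, 49, 37, 59 — 8 nodes.

8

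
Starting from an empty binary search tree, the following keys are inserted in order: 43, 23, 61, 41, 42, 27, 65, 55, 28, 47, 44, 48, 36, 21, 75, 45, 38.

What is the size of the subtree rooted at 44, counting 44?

Insert 43: tree is empty, so 43 becomes the root.
Insert 23: 23 < 43 → go left. Place as left child of 43.
Insert 61: 61 > 43 → go right. Place as right child of 43.
Insert 41: 41 < 43 → go left; 41 > 23 → go right. Place as right child of 23.
Insert 42: 42 < 43 → go left; 42 > 23 → go right; 42 > 41 → go right. Place as right child of 41.
Insert 27: 27 < 43 → go left; 27 > 23 → go right; 27 < 41 → go left. Place as left child of 41.
Insert 65: 65 > 43 → go right; 65 > 61 → go right. Place as right child of 61.
Insert 55: 55 > 43 → go right; 55 < 61 → go left. Place as left child of 61.
Insert 28: 28 < 43 → go left; 28 > 23 → go right; 28 < 41 → go left; 28 > 27 → go right. Place as right child of 27.
Insert 47: 47 > 43 → go right; 47 < 61 → go left; 47 < 55 → go left. Place as left child of 55.
Insert 44: 44 > 43 → go right; 44 < 61 → go left; 44 < 55 → go left; 44 < 47 → go left. Place as left child of 47.
Insert 48: 48 > 43 → go right; 48 < 61 → go left; 48 < 55 → go left; 48 > 47 → go right. Place as right child of 47.
Insert 36: 36 < 43 → go left; 36 > 23 → go right; 36 < 41 → go left; 36 > 27 → go right; 36 > 28 → go right. Place as right child of 28.
Insert 21: 21 < 43 → go left; 21 < 23 → go left. Place as left child of 23.
Insert 75: 75 > 43 → go right; 75 > 61 → go right; 75 > 65 → go right. Place as right child of 65.
Insert 45: 45 > 43 → go right; 45 < 61 → go left; 45 < 55 → go left; 45 < 47 → go left; 45 > 44 → go right. Place as right child of 44.
Insert 38: 38 < 43 → go left; 38 > 23 → go right; 38 < 41 → go left; 38 > 27 → go right; 38 > 28 → go right; 38 > 36 → go right. Place as right child of 36.

Subtree rooted at 44 contains: 44, 45 — 2 nodes.

2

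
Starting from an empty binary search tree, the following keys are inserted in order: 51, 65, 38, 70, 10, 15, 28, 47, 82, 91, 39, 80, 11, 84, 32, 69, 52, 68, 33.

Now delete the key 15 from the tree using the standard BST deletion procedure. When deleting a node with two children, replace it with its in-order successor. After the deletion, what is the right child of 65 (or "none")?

70

51: root
65: right child of 51 (depth 1)
38: left child of 51 (depth 1)
70: right child of 65 (depth 2)
10: left child of 38 (depth 2)
15: right child of 10 (depth 3)
28: right child of 15 (depth 4)
47: right child of 38 (depth 2)
82: right child of 70 (depth 3)
91: right child of 82 (depth 4)
39: left child of 47 (depth 3)
80: left child of 82 (depth 4)
11: left child of 15 (depth 4)
84: left child of 91 (depth 5)
32: right child of 28 (depth 5)
69: left child of 70 (depth 3)
52: left child of 65 (depth 2)
68: left child of 69 (depth 4)
33: right child of 32 (depth 6)

Delete 15 (two children — replace with in-order successor).
After deletion, 65's right child: 70.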